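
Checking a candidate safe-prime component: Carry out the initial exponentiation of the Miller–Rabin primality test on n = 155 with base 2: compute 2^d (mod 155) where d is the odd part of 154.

n − 1 = 154 = 2^1 · 77, so s = 1 and d = 77.
2^77 mod 155 = 97.

97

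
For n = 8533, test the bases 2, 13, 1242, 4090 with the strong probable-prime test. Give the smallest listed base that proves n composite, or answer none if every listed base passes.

n − 1 = 8532 = 2^2 · 2133, so s = 2 and d = 2133.
Base 2: x_0 = 2^2133 mod 8533 = 2864. x_0 is neither 1 nor 8532, so continue squaring. x_1 = 2864^2 mod 8533 = 2283. Reached i = s−1 = 1 without hitting −1: 2 is a Miller–Rabin witness and 8533 is composite.
Base 13: x_0 = 13^2133 mod 8533 = 384. x_0 is neither 1 nor 8532, so continue squaring. x_1 = 384^2 mod 8533 = 2395. Reached i = s−1 = 1 without hitting −1: 13 is a Miller–Rabin witness and 8533 is composite.
Base 1242: x_0 = 1242^2133 mod 8533 = 4899. x_0 is neither 1 nor 8532, so continue squaring. x_1 = 4899^2 mod 8533 = 5405. Reached i = s−1 = 1 without hitting −1: 1242 is a Miller–Rabin witness and 8533 is composite.
Base 4090: x_0 = 4090^2133 mod 8533 = 5468. x_0 is neither 1 nor 8532, so continue squaring. x_1 = 5468^2 mod 8533 = 7925. Reached i = s−1 = 1 without hitting −1: 4090 is a Miller–Rabin witness and 8533 is composite.
The smallest witness among the given bases is 2.

2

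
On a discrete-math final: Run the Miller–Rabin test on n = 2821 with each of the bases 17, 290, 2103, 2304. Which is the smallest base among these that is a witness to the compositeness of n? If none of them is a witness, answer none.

n − 1 = 2820 = 2^2 · 705, so s = 2 and d = 705.
Base 17: x_0 = 17^705 mod 2821 = 2820. x_0 = 2820 ≡ −1, so 17 is not a witness.
Base 290: x_0 = 290^705 mod 2821 = 2820. x_0 = 2820 ≡ −1, so 290 is not a witness.
Base 2103: x_0 = 2103^705 mod 2821 = 2820. x_0 = 2820 ≡ −1, so 2103 is not a witness.
Base 2304: x_0 = 2304^705 mod 2821 = 1. x_0 = 1, so 2304 is not a witness.
No listed base is a witness for 2821.

none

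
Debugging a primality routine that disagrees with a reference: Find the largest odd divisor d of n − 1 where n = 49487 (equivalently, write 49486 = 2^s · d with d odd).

24743

Halving: 49486 → 24743; 24743 is odd.
So 49486 = 2^1 · 24743.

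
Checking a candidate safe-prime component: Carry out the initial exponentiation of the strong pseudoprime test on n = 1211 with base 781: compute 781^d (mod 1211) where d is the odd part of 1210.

n − 1 = 1210 = 2^1 · 605, so s = 1 and d = 605.
Repeated squaring mod 1211: 781^1 ≡ 781, 781^2 ≡ 828, 781^4 ≡ 158, 781^8 ≡ 744, 781^16 ≡ 109, 781^32 ≡ 982, 781^64 ≡ 368, 781^128 ≡ 1003, 781^256 ≡ 879, 781^512 ≡ 23.
605 = 512 + 64 + 16 + 8 + 4 + 1, so 781^605 ≡ 23·368·109·744·158·781 ≡ 513 (mod 1211).

513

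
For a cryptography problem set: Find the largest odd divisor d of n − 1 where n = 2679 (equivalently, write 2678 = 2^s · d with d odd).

1339

Halving: 2678 → 1339; 1339 is odd.
So 2678 = 2^1 · 1339.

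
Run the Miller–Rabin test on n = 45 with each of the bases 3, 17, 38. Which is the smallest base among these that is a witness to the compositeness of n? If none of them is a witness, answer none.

n − 1 = 44 = 2^2 · 11, so s = 2 and d = 11.
Base 3: x_0 = 3^11 mod 45 = 27. x_0 is neither 1 nor 44, so continue squaring. x_1 = 27^2 mod 45 = 9. Reached i = s−1 = 1 without hitting −1: 3 is a Miller–Rabin witness and 45 is composite.
Base 17: x_0 = 17^11 mod 45 = 8. x_0 is neither 1 nor 44, so continue squaring. x_1 = 8^2 mod 45 = 19. Reached i = s−1 = 1 without hitting −1: 17 is a Miller–Rabin witness and 45 is composite.
Base 38: x_0 = 38^11 mod 45 = 32. x_0 is neither 1 nor 44, so continue squaring. x_1 = 32^2 mod 45 = 34. Reached i = s−1 = 1 without hitting −1: 38 is a Miller–Rabin witness and 45 is composite.
The smallest witness among the given bases is 3.

3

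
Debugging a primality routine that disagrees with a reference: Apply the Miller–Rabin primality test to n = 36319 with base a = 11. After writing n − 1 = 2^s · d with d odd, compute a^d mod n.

1

n − 1 = 36318 = 2^1 · 18159, so s = 1 and d = 18159.
Repeated squaring mod 36319: 11^1 ≡ 11, 11^2 ≡ 121, 11^4 ≡ 14641, 11^8 ≡ 4143, 11^16 ≡ 21881, 11^32 ≡ 21103, 11^64 ≡ 29350, 11^128 ≡ 8458, 11^256 ≡ 25653, 11^512 ≡ 12448, 11^1024 ≡ 15850, 11^2048 ≡ 3977, 11^4096 ≡ 17764, 11^8192 ≡ 20224, 11^16384 ≡ 21917.
18159 = 16384 + 1024 + 512 + 128 + 64 + 32 + 8 + 4 + 2 + 1, so 11^18159 ≡ 21917·15850·12448·8458·29350·21103·4143·14641·121·11 ≡ 1 (mod 36319).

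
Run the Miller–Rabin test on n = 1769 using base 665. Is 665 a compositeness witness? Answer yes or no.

yes

n − 1 = 1768 = 2^3 · 221, so s = 3 and d = 221.
x_0 = 665^221 mod 1769 = 105.
x_0 is neither 1 nor 1768, so continue squaring.
x_1 = 105^2 mod 1769 = 411.
x_2 = 411^2 mod 1769 = 866.
Reached i = s−1 = 2 without hitting −1: 665 is a Miller–Rabin witness and 1769 is composite.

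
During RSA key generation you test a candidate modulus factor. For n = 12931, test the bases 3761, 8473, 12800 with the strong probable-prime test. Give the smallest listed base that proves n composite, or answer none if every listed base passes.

3761

n − 1 = 12930 = 2^1 · 6465, so s = 1 and d = 6465.
Base 3761: x_0 = 3761^6465 mod 12931 = 3375. x_0 ∉ {1, 12930} and s = 1, so 3761 is a Miller–Rabin witness and 12931 is composite.
Base 8473: x_0 = 8473^6465 mod 12931 = 3738. x_0 ∉ {1, 12930} and s = 1, so 8473 is a Miller–Rabin witness and 12931 is composite.
Base 12800: x_0 = 12800^6465 mod 12931 = 12735. x_0 ∉ {1, 12930} and s = 1, so 12800 is a Miller–Rabin witness and 12931 is composite.
The smallest witness among the given bases is 3761.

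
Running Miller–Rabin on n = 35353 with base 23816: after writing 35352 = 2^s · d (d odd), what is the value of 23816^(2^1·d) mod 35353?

35352

n − 1 = 35352 = 2^3 · 4419, so s = 3 and d = 4419.
x_0 = 23816^4419 mod 35353 = 11847.
x_1 = 11847^2 mod 35353 = 35352.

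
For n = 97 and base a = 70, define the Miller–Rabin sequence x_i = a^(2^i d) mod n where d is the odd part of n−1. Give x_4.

n − 1 = 96 = 2^5 · 3, so s = 5 and d = 3.
x_0 = 70^3 mod 97 = 8.
x_1 = 8^2 mod 97 = 64.
x_2 = 64^2 mod 97 = 22.
x_3 = 22^2 mod 97 = 96.
x_4 = 96^2 mod 97 = 1.

1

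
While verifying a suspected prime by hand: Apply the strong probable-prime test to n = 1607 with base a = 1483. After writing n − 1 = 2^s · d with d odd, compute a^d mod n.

1606

n − 1 = 1606 = 2^1 · 803, so s = 1 and d = 803.
Repeated squaring mod 1607: 1483^1 ≡ 1483, 1483^2 ≡ 913, 1483^4 ≡ 1143, 1483^8 ≡ 1565, 1483^16 ≡ 157, 1483^32 ≡ 544, 1483^64 ≡ 248, 1483^128 ≡ 438, 1483^256 ≡ 611, 1483^512 ≡ 497.
803 = 512 + 256 + 32 + 2 + 1, so 1483^803 ≡ 497·611·544·913·1483 ≡ 1606 (mod 1607).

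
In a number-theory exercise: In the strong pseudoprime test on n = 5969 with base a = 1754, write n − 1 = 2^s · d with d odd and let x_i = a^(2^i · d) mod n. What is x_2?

n − 1 = 5968 = 2^4 · 373, so s = 4 and d = 373.
x_0 = 1754^373 mod 5969 = 560.
x_1 = 560^2 mod 5969 = 3212.
x_2 = 3212^2 mod 5969 = 2512.

2512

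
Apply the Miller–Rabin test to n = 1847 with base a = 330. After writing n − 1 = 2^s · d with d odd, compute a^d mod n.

1846

n − 1 = 1846 = 2^1 · 923, so s = 1 and d = 923.
330^923 mod 1847 = 1846.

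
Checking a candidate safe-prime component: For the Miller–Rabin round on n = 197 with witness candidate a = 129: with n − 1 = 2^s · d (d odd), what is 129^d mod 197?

n − 1 = 196 = 2^2 · 49, so s = 2 and d = 49.
129^49 mod 197 = 14.

14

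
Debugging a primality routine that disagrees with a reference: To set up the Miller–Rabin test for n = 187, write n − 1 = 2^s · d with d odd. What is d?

93

Halving: 186 → 93; 93 is odd.
So 186 = 2^1 · 93.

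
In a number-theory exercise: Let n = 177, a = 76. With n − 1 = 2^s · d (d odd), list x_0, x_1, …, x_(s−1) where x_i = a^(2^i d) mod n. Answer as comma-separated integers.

145, 139, 28, 76

n − 1 = 176 = 2^4 · 11, so s = 4 and d = 11.
x_0 = 76^11 mod 177 = 145.
x_1 = 145^2 mod 177 = 139.
x_2 = 139^2 mod 177 = 28.
x_3 = 28^2 mod 177 = 76.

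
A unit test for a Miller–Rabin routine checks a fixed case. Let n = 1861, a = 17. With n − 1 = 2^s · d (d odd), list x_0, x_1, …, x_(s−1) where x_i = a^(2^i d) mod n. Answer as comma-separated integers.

n − 1 = 1860 = 2^2 · 465, so s = 2 and d = 465.
x_0 = 17^465 mod 1861 = 1860.
x_1 = 1860^2 mod 1861 = 1.

1860, 1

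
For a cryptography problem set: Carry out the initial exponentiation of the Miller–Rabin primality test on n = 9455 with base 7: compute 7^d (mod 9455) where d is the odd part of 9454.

n − 1 = 9454 = 2^1 · 4727, so s = 1 and d = 4727.
Repeated squaring mod 9455: 7^1 ≡ 7, 7^2 ≡ 49, 7^4 ≡ 2401, 7^8 ≡ 6706, 7^16 ≡ 2456, 7^32 ≡ 9101, 7^64 ≡ 2401, 7^128 ≡ 6706, 7^256 ≡ 2456, 7^512 ≡ 9101, 7^1024 ≡ 2401, 7^2048 ≡ 6706, 7^4096 ≡ 2456.
4727 = 4096 + 512 + 64 + 32 + 16 + 4 + 2 + 1, so 7^4727 ≡ 2456·9101·2401·9101·2456·2401·49·7 ≡ 1413 (mod 9455).

1413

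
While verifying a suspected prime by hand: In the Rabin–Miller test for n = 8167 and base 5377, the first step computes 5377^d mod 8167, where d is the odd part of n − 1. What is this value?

n − 1 = 8166 = 2^1 · 4083, so s = 1 and d = 4083.
5377^4083 mod 8167 = 8166.

8166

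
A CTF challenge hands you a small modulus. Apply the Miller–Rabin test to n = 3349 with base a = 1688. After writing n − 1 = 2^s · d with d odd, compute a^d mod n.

3193

n − 1 = 3348 = 2^2 · 837, so s = 2 and d = 837.
By repeated squaring, 1688^837 ≡ 3193 (mod 3349).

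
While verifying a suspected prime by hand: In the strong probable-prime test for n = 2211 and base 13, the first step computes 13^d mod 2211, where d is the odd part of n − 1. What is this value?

n − 1 = 2210 = 2^1 · 1105, so s = 1 and d = 1105.
13^1105 mod 2211 = 1066.

1066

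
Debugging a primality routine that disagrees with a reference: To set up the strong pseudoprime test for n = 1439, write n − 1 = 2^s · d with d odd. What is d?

719

Halving: 1438 → 719; 719 is odd.
So 1438 = 2^1 · 719.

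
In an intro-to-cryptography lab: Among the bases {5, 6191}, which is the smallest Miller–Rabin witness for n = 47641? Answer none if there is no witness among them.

5

n − 1 = 47640 = 2^3 · 5955, so s = 3 and d = 5955.
Base 5: x_0 = 5^5955 mod 47641 = 39832. x_0 is neither 1 nor 47640, so continue squaring. x_1 = 39832^2 mod 47641 = 1. x_1 = 1 but x_0 ≠ ±1, a nontrivial square root of 1 — 5 is a witness and 47641 is composite.
Base 6191: x_0 = 6191^5955 mod 47641 = 12211. x_0 is neither 1 nor 47640, so continue squaring. x_1 = 12211^2 mod 47641 = 39832. x_2 = 39832^2 mod 47641 = 1. x_2 = 1 but x_1 ≠ ±1, a nontrivial square root of 1 — 6191 is a witness and 47641 is composite.
The smallest witness among the given bases is 5.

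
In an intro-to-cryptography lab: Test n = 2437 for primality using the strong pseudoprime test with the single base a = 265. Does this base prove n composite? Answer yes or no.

n − 1 = 2436 = 2^2 · 609, so s = 2 and d = 609.
x_0 = 265^609 mod 2437 = 398.
x_0 is neither 1 nor 2436, so continue squaring.
x_1 = 398^2 mod 2437 = 2436.
x_1 ≡ −1, so 265 is not a witness.

no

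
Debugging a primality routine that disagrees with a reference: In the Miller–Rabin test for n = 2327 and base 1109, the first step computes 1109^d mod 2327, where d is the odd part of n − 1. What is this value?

n − 1 = 2326 = 2^1 · 1163, so s = 1 and d = 1163.
Repeated squaring mod 2327: 1109^1 ≡ 1109, 1109^2 ≡ 1225, 1109^4 ≡ 2037, 1109^8 ≡ 328, 1109^16 ≡ 542, 1109^32 ≡ 562, 1109^64 ≡ 1699, 1109^128 ≡ 1121, 1109^256 ≡ 61, 1109^512 ≡ 1394, 1109^1024 ≡ 191.
1163 = 1024 + 128 + 8 + 2 + 1, so 1109^1163 ≡ 191·1121·328·1225·1109 ≡ 114 (mod 2327).

114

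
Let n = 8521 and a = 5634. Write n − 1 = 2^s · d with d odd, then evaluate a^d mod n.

n − 1 = 8520 = 2^3 · 1065, so s = 3 and d = 1065.
Repeated squaring mod 8521: 5634^1 ≡ 5634, 5634^2 ≡ 1231, 5634^4 ≡ 7144, 5634^8 ≡ 4467, 5634^16 ≡ 6428, 5634^32 ≡ 855, 5634^64 ≡ 6740, 5634^128 ≡ 2149, 5634^256 ≡ 8340, 5634^512 ≡ 7198, 5634^1024 ≡ 3524.
1065 = 1024 + 32 + 8 + 1, so 5634^1065 ≡ 3524·855·4467·5634 ≡ 8520 (mod 8521).

8520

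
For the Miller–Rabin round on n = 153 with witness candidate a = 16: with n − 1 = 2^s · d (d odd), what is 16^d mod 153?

n − 1 = 152 = 2^3 · 19, so s = 3 and d = 19.
16^19 mod 153 = 16.

16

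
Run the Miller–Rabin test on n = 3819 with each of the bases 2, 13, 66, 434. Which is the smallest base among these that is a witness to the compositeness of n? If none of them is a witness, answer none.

n − 1 = 3818 = 2^1 · 1909, so s = 1 and d = 1909.
Base 2: x_0 = 2^1909 mod 3819 = 2054. x_0 ∉ {1, 3818} and s = 1, so 2 is a Miller–Rabin witness and 3819 is composite.
Base 13: x_0 = 13^1909 mod 3819 = 1324. x_0 ∉ {1, 3818} and s = 1, so 13 is a Miller–Rabin witness and 3819 is composite.
Base 66: x_0 = 66^1909 mod 3819 = 66. x_0 ∉ {1, 3818} and s = 1, so 66 is a Miller–Rabin witness and 3819 is composite.
Base 434: x_0 = 434^1909 mod 3819 = 548. x_0 ∉ {1, 3818} and s = 1, so 434 is a Miller–Rabin witness and 3819 is composite.
The smallest witness among the given bases is 2.

2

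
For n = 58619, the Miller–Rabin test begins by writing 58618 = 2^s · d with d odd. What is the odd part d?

29309

Halving: 58618 → 29309; 29309 is odd.
So 58618 = 2^1 · 29309.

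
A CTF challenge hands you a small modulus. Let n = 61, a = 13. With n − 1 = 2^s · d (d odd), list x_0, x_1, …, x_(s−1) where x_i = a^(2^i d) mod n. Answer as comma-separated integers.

n − 1 = 60 = 2^2 · 15, so s = 2 and d = 15.
x_0 = 13^15 mod 61 = 1.
x_1 = 1^2 mod 61 = 1.

1, 1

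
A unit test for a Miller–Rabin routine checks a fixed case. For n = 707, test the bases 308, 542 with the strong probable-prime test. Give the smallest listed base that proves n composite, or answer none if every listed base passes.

n − 1 = 706 = 2^1 · 353, so s = 1 and d = 353.
Base 308: x_0 = 308^353 mod 707 = 630. x_0 ∉ {1, 706} and s = 1, so 308 is a Miller–Rabin witness and 707 is composite.
Base 542: x_0 = 542^353 mod 707 = 355. x_0 ∉ {1, 706} and s = 1, so 542 is a Miller–Rabin witness and 707 is composite.
The smallest witness among the given bases is 308.

308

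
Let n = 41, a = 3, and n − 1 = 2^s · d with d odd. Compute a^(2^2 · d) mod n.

40

n − 1 = 40 = 2^3 · 5, so s = 3 and d = 5.
x_0 = 3^5 mod 41 = 38.
x_1 = 38^2 mod 41 = 9.
x_2 = 9^2 mod 41 = 40.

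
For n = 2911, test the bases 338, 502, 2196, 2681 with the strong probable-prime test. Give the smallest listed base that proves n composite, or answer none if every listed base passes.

none

n − 1 = 2910 = 2^1 · 1455, so s = 1 and d = 1455.
Base 338: x_0 = 338^1455 mod 2911 = 1. x_0 = 1, so 338 is not a witness.
Base 502: x_0 = 502^1455 mod 2911 = 1. x_0 = 1, so 502 is not a witness.
Base 2196: x_0 = 2196^1455 mod 2911 = 2910. x_0 = 2910 ≡ −1, so 2196 is not a witness.
Base 2681: x_0 = 2681^1455 mod 2911 = 1. x_0 = 1, so 2681 is not a witness.
No listed base is a witness for 2911.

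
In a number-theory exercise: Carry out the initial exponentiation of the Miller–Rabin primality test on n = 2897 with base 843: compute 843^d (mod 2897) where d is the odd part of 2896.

n − 1 = 2896 = 2^4 · 181, so s = 4 and d = 181.
Repeated squaring mod 2897: 843^1 ≡ 843, 843^2 ≡ 884, 843^4 ≡ 2163, 843^8 ≡ 2811, 843^16 ≡ 1602, 843^32 ≡ 2559, 843^64 ≡ 1261, 843^128 ≡ 2565.
181 = 128 + 32 + 16 + 4 + 1, so 843^181 ≡ 2565·2559·1602·2163·843 ≡ 1120 (mod 2897).

1120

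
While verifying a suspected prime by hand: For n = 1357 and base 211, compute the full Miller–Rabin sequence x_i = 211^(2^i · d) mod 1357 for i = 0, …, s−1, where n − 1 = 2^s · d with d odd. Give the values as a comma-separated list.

1278, 813

n − 1 = 1356 = 2^2 · 339, so s = 2 and d = 339.
x_0 = 211^339 mod 1357 = 1278.
x_1 = 1278^2 mod 1357 = 813.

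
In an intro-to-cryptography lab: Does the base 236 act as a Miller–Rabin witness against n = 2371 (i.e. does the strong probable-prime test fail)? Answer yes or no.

no

n − 1 = 2370 = 2^1 · 1185, so s = 1 and d = 1185.
x_0 = 236^1185 mod 2371 = 1.
x_0 = 1, so 236 is not a witness.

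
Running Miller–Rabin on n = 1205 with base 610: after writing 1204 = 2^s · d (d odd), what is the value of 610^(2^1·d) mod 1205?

960

n − 1 = 1204 = 2^2 · 301, so s = 2 and d = 301.
Repeated squaring mod 1205: 610^1 ≡ 610, 610^2 ≡ 960, 610^4 ≡ 980, 610^8 ≡ 15, 610^16 ≡ 225, 610^32 ≡ 15, 610^64 ≡ 225, 610^128 ≡ 15, 610^256 ≡ 225.
301 = 256 + 32 + 8 + 4 + 1, so 610^301 ≡ 225·15·15·980·610 ≡ 595 (mod 1205).
x_0 = 595.
x_1 = 595^2 mod 1205 = 960.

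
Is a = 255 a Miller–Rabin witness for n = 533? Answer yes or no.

no

n − 1 = 532 = 2^2 · 133, so s = 2 and d = 133.
x_0 = 255^133 mod 533 = 255.
x_0 is neither 1 nor 532, so continue squaring.
x_1 = 255^2 mod 533 = 532.
x_1 ≡ −1, so 255 is not a witness.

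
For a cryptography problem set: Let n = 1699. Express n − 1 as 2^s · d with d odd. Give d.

849

Halving: 1698 → 849; 849 is odd.
So 1698 = 2^1 · 849.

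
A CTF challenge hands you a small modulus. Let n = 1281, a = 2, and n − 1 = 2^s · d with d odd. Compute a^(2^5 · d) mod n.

562

n − 1 = 1280 = 2^8 · 5, so s = 8 and d = 5.
x_0 = 2^5 mod 1281 = 32.
x_1 = 32^2 mod 1281 = 1024.
x_2 = 1024^2 mod 1281 = 718.
x_3 = 718^2 mod 1281 = 562.
x_4 = 562^2 mod 1281 = 718.
x_5 = 718^2 mod 1281 = 562.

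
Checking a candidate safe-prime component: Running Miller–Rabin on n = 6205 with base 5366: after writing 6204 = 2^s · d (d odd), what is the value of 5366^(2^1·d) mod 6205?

3001

n − 1 = 6204 = 2^2 · 1551, so s = 2 and d = 1551.
x_0 = 5366^1551 mod 6205 = 1816.
x_1 = 1816^2 mod 6205 = 3001.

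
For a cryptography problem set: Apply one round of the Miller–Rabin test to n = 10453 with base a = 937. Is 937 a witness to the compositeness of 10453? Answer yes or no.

no

n − 1 = 10452 = 2^2 · 2613, so s = 2 and d = 2613.
x_0 = 937^2613 mod 10453 = 1.
x_0 = 1, so 937 is not a witness.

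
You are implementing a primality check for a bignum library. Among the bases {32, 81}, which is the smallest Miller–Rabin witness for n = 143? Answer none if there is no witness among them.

n − 1 = 142 = 2^1 · 71, so s = 1 and d = 71.
Base 32: x_0 = 32^71 mod 143 = 76. x_0 ∉ {1, 142} and s = 1, so 32 is a Miller–Rabin witness and 143 is composite.
Base 81: x_0 = 81^71 mod 143 = 48. x_0 ∉ {1, 142} and s = 1, so 81 is a Miller–Rabin witness and 143 is composite.
The smallest witness among the given bases is 32.

32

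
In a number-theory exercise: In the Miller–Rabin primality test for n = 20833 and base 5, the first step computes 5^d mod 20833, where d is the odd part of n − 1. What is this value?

12304

n − 1 = 20832 = 2^5 · 651, so s = 5 and d = 651.
Repeated squaring mod 20833: 5^1 ≡ 5, 5^2 ≡ 25, 5^4 ≡ 625, 5^8 ≡ 15631, 5^16 ≡ 19570, 5^32 ≡ 11861, 5^64 ≡ 18905, 5^128 ≡ 8910, 5^256 ≡ 14370, 5^512 ≡ 204.
651 = 512 + 128 + 8 + 2 + 1, so 5^651 ≡ 204·8910·15631·25·5 ≡ 12304 (mod 20833).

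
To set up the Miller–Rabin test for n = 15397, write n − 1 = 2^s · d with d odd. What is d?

3849

Halving: 15396 → 7698 → 3849; 3849 is odd.
So 15396 = 2^2 · 3849.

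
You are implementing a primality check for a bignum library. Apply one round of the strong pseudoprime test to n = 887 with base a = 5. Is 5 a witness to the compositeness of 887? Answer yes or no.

no

n − 1 = 886 = 2^1 · 443, so s = 1 and d = 443.
x_0 = 5^443 mod 887 = 886.
x_0 = 886 ≡ −1, so 5 is not a witness.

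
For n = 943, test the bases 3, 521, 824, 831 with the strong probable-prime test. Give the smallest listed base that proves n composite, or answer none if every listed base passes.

n − 1 = 942 = 2^1 · 471, so s = 1 and d = 471.
Base 3: x_0 = 3^471 mod 943 = 547. x_0 ∉ {1, 942} and s = 1, so 3 is a Miller–Rabin witness and 943 is composite.
Base 521: x_0 = 521^471 mod 943 = 313. x_0 ∉ {1, 942} and s = 1, so 521 is a Miller–Rabin witness and 943 is composite.
Base 824: x_0 = 824^471 mod 943 = 332. x_0 ∉ {1, 942} and s = 1, so 824 is a Miller–Rabin witness and 943 is composite.
Base 831: x_0 = 831^471 mod 943 = 639. x_0 ∉ {1, 942} and s = 1, so 831 is a Miller–Rabin witness and 943 is composite.
The smallest witness among the given bases is 3.

3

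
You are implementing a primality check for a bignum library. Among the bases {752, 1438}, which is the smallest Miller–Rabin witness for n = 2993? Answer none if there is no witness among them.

n − 1 = 2992 = 2^4 · 187, so s = 4 and d = 187.
Base 752: x_0 = 752^187 mod 2993 = 1596. x_0 is neither 1 nor 2992, so continue squaring. x_1 = 1596^2 mod 2993 = 173. x_2 = 173^2 mod 2993 = 2992. x_2 ≡ −1, so 752 is not a witness.
Base 1438: x_0 = 1438^187 mod 2993 = 2200. x_0 is neither 1 nor 2992, so continue squaring. x_1 = 2200^2 mod 2993 = 319. x_2 = 319^2 mod 2993 = 2992. x_2 ≡ −1, so 1438 is not a witness.
No listed base is a witness for 2993.

none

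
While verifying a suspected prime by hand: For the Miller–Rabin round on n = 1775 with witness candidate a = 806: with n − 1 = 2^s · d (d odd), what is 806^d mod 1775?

n − 1 = 1774 = 2^1 · 887, so s = 1 and d = 887.
Repeated squaring mod 1775: 806^1 ≡ 806, 806^2 ≡ 1761, 806^4 ≡ 196, 806^8 ≡ 1141, 806^16 ≡ 806, 806^32 ≡ 1761, 806^64 ≡ 196, 806^128 ≡ 1141, 806^256 ≡ 806, 806^512 ≡ 1761.
887 = 512 + 256 + 64 + 32 + 16 + 4 + 2 + 1, so 806^887 ≡ 1761·806·196·1761·806·196·1761·806 ≡ 1761 (mod 1775).

1761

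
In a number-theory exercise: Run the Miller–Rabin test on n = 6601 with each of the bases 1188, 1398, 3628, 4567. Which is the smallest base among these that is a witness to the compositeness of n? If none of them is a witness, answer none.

1398

n − 1 = 6600 = 2^3 · 825, so s = 3 and d = 825.
Base 1188: x_0 = 1188^825 mod 6601 = 6600. x_0 = 6600 ≡ −1, so 1188 is not a witness.
Base 1398: x_0 = 1398^825 mod 6601 = 5452. x_0 is neither 1 nor 6600, so continue squaring. x_1 = 5452^2 mod 6601 = 1. x_1 = 1 but x_0 ≠ ±1, a nontrivial square root of 1 — 1398 is a witness and 6601 is composite.
Base 3628: x_0 = 3628^825 mod 6601 = 3886. x_0 is neither 1 nor 6600, so continue squaring. x_1 = 3886^2 mod 6601 = 4509. x_2 = 4509^2 mod 6601 = 1. x_2 = 1 but x_1 ≠ ±1, a nontrivial square root of 1 — 3628 is a witness and 6601 is composite.
Base 4567: x_0 = 4567^825 mod 6601 = 944. x_0 is neither 1 nor 6600, so continue squaring. x_1 = 944^2 mod 6601 = 1. x_1 = 1 but x_0 ≠ ±1, a nontrivial square root of 1 — 4567 is a witness and 6601 is composite.
The smallest witness among the given bases is 1398.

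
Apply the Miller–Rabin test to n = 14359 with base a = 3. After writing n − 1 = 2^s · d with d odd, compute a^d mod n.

7717

n − 1 = 14358 = 2^1 · 7179, so s = 1 and d = 7179.
3^7179 mod 14359 = 7717.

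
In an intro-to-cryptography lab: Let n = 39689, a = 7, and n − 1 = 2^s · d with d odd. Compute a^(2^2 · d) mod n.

n − 1 = 39688 = 2^3 · 4961, so s = 3 and d = 4961.
Repeated squaring mod 39689: 7^1 ≡ 7, 7^2 ≡ 49, 7^4 ≡ 2401, 7^8 ≡ 9896, 7^16 ≡ 18053, 7^32 ≡ 24430, 7^64 ≡ 21407, 7^128 ≡ 10455, 7^256 ≡ 3519, 7^512 ≡ 393, 7^1024 ≡ 35382, 7^2048 ≡ 15486, 7^4096 ≡ 15258.
4961 = 4096 + 512 + 256 + 64 + 32 + 1, so 7^4961 ≡ 15258·393·3519·21407·24430·7 ≡ 20161 (mod 39689).
x_0 = 20161.
x_1 = 20161^2 mod 39689 = 10872.
x_2 = 10872^2 mod 39689 = 6542.

6542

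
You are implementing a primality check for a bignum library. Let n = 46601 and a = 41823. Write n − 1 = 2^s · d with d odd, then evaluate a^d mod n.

42340

n − 1 = 46600 = 2^3 · 5825, so s = 3 and d = 5825.
41823^5825 mod 46601 = 42340.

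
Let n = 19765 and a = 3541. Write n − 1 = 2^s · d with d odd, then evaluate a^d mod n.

15931

n − 1 = 19764 = 2^2 · 4941, so s = 2 and d = 4941.
3541^4941 mod 19765 = 15931.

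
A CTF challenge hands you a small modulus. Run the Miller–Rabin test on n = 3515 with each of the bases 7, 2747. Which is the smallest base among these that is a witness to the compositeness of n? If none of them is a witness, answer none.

7

n − 1 = 3514 = 2^1 · 1757, so s = 1 and d = 1757.
Base 7: x_0 = 7^1757 mod 3515 = 752. x_0 ∉ {1, 3514} and s = 1, so 7 is a Miller–Rabin witness and 3515 is composite.
Base 2747: x_0 = 2747^1757 mod 3515 = 7. x_0 ∉ {1, 3514} and s = 1, so 2747 is a Miller–Rabin witness and 3515 is composite.
The smallest witness among the given bases is 7.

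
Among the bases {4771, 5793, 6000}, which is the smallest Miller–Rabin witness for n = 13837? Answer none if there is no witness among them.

n − 1 = 13836 = 2^2 · 3459, so s = 2 and d = 3459.
Base 4771: x_0 = 4771^3459 mod 13837 = 12549. x_0 is neither 1 nor 13836, so continue squaring. x_1 = 12549^2 mod 13837 = 12341. Reached i = s−1 = 1 without hitting −1: 4771 is a Miller–Rabin witness and 13837 is composite.
Base 5793: x_0 = 5793^3459 mod 13837 = 4127. x_0 is neither 1 nor 13836, so continue squaring. x_1 = 4127^2 mod 13837 = 12619. Reached i = s−1 = 1 without hitting −1: 5793 is a Miller–Rabin witness and 13837 is composite.
Base 6000: x_0 = 6000^3459 mod 13837 = 12593. x_0 is neither 1 nor 13836, so continue squaring. x_1 = 12593^2 mod 13837 = 11629. Reached i = s−1 = 1 without hitting −1: 6000 is a Miller–Rabin witness and 13837 is composite.
The smallest witness among the given bases is 4771.

4771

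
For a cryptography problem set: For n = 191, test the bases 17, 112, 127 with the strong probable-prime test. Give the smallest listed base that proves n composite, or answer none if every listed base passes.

none

n − 1 = 190 = 2^1 · 95, so s = 1 and d = 95.
Base 17: x_0 = 17^95 mod 191 = 1. x_0 = 1, so 17 is not a witness.
Base 112: x_0 = 112^95 mod 191 = 190. x_0 = 190 ≡ −1, so 112 is not a witness.
Base 127: x_0 = 127^95 mod 191 = 190. x_0 = 190 ≡ −1, so 127 is not a witness.
No listed base is a witness for 191.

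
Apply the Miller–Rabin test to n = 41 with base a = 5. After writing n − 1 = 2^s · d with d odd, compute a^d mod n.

9

n − 1 = 40 = 2^3 · 5, so s = 3 and d = 5.
5^5 mod 41 = 9.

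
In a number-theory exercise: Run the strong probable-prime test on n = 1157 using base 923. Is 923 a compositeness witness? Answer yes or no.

yes

n − 1 = 1156 = 2^2 · 289, so s = 2 and d = 289.
x_0 = 923^289 mod 1157 = 689.
x_0 is neither 1 nor 1156, so continue squaring.
x_1 = 689^2 mod 1157 = 351.
Reached i = s−1 = 1 without hitting −1: 923 is a Miller–Rabin witness and 1157 is composite.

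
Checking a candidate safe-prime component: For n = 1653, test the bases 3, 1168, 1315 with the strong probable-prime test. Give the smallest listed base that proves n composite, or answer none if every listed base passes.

n − 1 = 1652 = 2^2 · 413, so s = 2 and d = 413.
Base 3: x_0 = 3^413 mod 1653 = 336. x_0 is neither 1 nor 1652, so continue squaring. x_1 = 336^2 mod 1653 = 492. Reached i = s−1 = 1 without hitting −1: 3 is a Miller–Rabin witness and 1653 is composite.
Base 1168: x_0 = 1168^413 mod 1653 = 853. x_0 is neither 1 nor 1652, so continue squaring. x_1 = 853^2 mod 1653 = 289. Reached i = s−1 = 1 without hitting −1: 1168 is a Miller–Rabin witness and 1653 is composite.
Base 1315: x_0 = 1315^413 mod 1653 = 157. x_0 is neither 1 nor 1652, so continue squaring. x_1 = 157^2 mod 1653 = 1507. Reached i = s−1 = 1 without hitting −1: 1315 is a Miller–Rabin witness and 1653 is composite.
The smallest witness among the given bases is 3.

3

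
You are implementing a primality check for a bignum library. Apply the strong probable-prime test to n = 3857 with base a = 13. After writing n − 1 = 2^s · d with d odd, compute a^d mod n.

n − 1 = 3856 = 2^4 · 241, so s = 4 and d = 241.
13^241 mod 3857 = 979.

979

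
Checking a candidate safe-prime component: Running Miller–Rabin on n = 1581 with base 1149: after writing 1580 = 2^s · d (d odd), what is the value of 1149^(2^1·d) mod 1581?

621

n − 1 = 1580 = 2^2 · 395, so s = 2 and d = 395.
x_0 = 1149^395 mod 1581 = 156.
x_1 = 156^2 mod 1581 = 621.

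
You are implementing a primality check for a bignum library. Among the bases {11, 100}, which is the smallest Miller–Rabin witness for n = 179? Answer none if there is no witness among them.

n − 1 = 178 = 2^1 · 89, so s = 1 and d = 89.
Base 11: x_0 = 11^89 mod 179 = 178. x_0 = 178 ≡ −1, so 11 is not a witness.
Base 100: x_0 = 100^89 mod 179 = 1. x_0 = 1, so 100 is not a witness.
No listed base is a witness for 179.

none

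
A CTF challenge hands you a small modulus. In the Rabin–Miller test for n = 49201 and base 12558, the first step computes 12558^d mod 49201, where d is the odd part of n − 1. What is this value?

n − 1 = 49200 = 2^4 · 3075, so s = 4 and d = 3075.
12558^3075 mod 49201 = 11588.

11588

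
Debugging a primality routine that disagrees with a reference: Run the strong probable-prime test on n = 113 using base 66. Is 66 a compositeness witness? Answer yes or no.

no

n − 1 = 112 = 2^4 · 7, so s = 4 and d = 7.
x_0 = 66^7 mod 113 = 48.
x_0 is neither 1 nor 112, so continue squaring.
x_1 = 48^2 mod 113 = 44.
x_2 = 44^2 mod 113 = 15.
x_3 = 15^2 mod 113 = 112.
x_3 ≡ −1, so 66 is not a witness.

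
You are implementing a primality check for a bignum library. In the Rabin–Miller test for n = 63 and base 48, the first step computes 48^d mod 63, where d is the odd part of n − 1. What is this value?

n − 1 = 62 = 2^1 · 31, so s = 1 and d = 31.
Repeated squaring mod 63: 48^1 ≡ 48, 48^2 ≡ 36, 48^4 ≡ 36, 48^8 ≡ 36, 48^16 ≡ 36.
31 = 16 + 8 + 4 + 2 + 1, so 48^31 ≡ 36·36·36·36·48 ≡ 27 (mod 63).

27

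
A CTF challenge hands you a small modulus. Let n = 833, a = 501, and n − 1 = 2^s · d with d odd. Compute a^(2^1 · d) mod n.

n − 1 = 832 = 2^6 · 13, so s = 6 and d = 13.
Repeated squaring mod 833: 501^1 ≡ 501, 501^2 ≡ 268, 501^4 ≡ 186, 501^8 ≡ 443.
13 = 8 + 4 + 1, so 501^13 ≡ 443·186·501 ≡ 417 (mod 833).
x_0 = 417.
x_1 = 417^2 mod 833 = 625.

625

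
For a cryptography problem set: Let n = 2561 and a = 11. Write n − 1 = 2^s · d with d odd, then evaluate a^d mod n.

2269

n − 1 = 2560 = 2^9 · 5, so s = 9 and d = 5.
11^5 mod 2561 = 2269.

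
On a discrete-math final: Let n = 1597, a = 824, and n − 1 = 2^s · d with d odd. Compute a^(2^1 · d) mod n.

1596

n − 1 = 1596 = 2^2 · 399, so s = 2 and d = 399.
Repeated squaring mod 1597: 824^1 ≡ 824, 824^2 ≡ 251, 824^4 ≡ 718, 824^8 ≡ 1290, 824^16 ≡ 26, 824^32 ≡ 676, 824^64 ≡ 234, 824^128 ≡ 458, 824^256 ≡ 557.
399 = 256 + 128 + 8 + 4 + 2 + 1, so 824^399 ≡ 557·458·1290·718·251·824 ≡ 987 (mod 1597).
x_0 = 987.
x_1 = 987^2 mod 1597 = 1596.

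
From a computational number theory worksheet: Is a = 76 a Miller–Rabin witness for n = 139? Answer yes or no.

n − 1 = 138 = 2^1 · 69, so s = 1 and d = 69.
x_0 = 76^69 mod 139 = 138.
x_0 = 138 ≡ −1, so 76 is not a witness.

no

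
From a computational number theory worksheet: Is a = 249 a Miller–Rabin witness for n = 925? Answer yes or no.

n − 1 = 924 = 2^2 · 231, so s = 2 and d = 231.
Repeated squaring mod 925: 249^1 ≡ 249, 249^2 ≡ 26, 249^4 ≡ 676, 249^8 ≡ 26, 249^16 ≡ 676, 249^32 ≡ 26, 249^64 ≡ 676, 249^128 ≡ 26.
231 = 128 + 64 + 32 + 4 + 2 + 1, so 249^231 ≡ 26·676·26·676·26·249 ≡ 924 (mod 925).
x_0 = 249^231 mod 925 = 924.
x_0 = 924 ≡ −1, so 249 is not a witness.

no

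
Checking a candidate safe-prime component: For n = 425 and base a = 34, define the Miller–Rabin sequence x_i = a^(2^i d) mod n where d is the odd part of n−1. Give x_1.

391

n − 1 = 424 = 2^3 · 53, so s = 3 and d = 53.
x_0 = 34^53 mod 425 = 204.
x_1 = 204^2 mod 425 = 391.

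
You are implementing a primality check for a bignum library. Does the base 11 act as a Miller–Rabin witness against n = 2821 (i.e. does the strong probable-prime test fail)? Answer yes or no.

yes

n − 1 = 2820 = 2^2 · 705, so s = 2 and d = 705.
x_0 = 11^705 mod 2821 = 1828.
x_0 is neither 1 nor 2820, so continue squaring.
x_1 = 1828^2 mod 2821 = 1520.
Reached i = s−1 = 1 without hitting −1: 11 is a Miller–Rabin witness and 2821 is composite.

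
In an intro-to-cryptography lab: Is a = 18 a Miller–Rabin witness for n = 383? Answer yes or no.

n − 1 = 382 = 2^1 · 191, so s = 1 and d = 191.
By repeated squaring, 18^191 ≡ 1 (mod 383).
x_0 = 18^191 mod 383 = 1.
x_0 = 1, so 18 is not a witness.

no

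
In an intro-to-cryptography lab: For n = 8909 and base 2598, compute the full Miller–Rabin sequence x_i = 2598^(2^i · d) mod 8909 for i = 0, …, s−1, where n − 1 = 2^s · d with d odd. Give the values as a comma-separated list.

401, 439

n − 1 = 8908 = 2^2 · 2227, so s = 2 and d = 2227.
x_0 = 2598^2227 mod 8909 = 401.
x_1 = 401^2 mod 8909 = 439.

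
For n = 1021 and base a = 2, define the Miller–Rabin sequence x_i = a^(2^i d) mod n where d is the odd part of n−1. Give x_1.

n − 1 = 1020 = 2^2 · 255, so s = 2 and d = 255.
By repeated squaring, 2^255 ≡ 374 (mod 1021).
x_0 = 374.
x_1 = 374^2 mod 1021 = 1020.

1020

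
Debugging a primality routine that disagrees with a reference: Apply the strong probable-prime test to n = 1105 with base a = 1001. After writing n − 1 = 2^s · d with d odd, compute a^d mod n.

546

n − 1 = 1104 = 2^4 · 69, so s = 4 and d = 69.
Repeated squaring mod 1105: 1001^1 ≡ 1001, 1001^2 ≡ 871, 1001^4 ≡ 611, 1001^8 ≡ 936, 1001^16 ≡ 936, 1001^32 ≡ 936, 1001^64 ≡ 936.
69 = 64 + 4 + 1, so 1001^69 ≡ 936·611·1001 ≡ 546 (mod 1105).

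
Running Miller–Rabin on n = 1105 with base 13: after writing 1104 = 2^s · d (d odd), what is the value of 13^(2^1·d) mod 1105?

n − 1 = 1104 = 2^4 · 69, so s = 4 and d = 69.
Repeated squaring mod 1105: 13^1 ≡ 13, 13^2 ≡ 169, 13^4 ≡ 936, 13^8 ≡ 936, 13^16 ≡ 936, 13^32 ≡ 936, 13^64 ≡ 936.
69 = 64 + 4 + 1, so 13^69 ≡ 936·936·13 ≡ 13 (mod 1105).
x_0 = 13.
x_1 = 13^2 mod 1105 = 169.

169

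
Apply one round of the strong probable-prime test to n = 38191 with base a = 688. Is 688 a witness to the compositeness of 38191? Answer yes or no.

no

n − 1 = 38190 = 2^1 · 19095, so s = 1 and d = 19095.
Repeated squaring mod 38191: 688^1 ≡ 688, 688^2 ≡ 15052, 688^4 ≡ 13692, 688^8 ≡ 29436, 688^16 ≡ 688, 688^32 ≡ 15052, 688^64 ≡ 13692, 688^128 ≡ 29436, 688^256 ≡ 688, 688^512 ≡ 15052, 688^1024 ≡ 13692, 688^2048 ≡ 29436, 688^4096 ≡ 688, 688^8192 ≡ 15052, 688^16384 ≡ 13692.
19095 = 16384 + 2048 + 512 + 128 + 16 + 4 + 2 + 1, so 688^19095 ≡ 13692·29436·15052·29436·688·13692·15052·688 ≡ 1 (mod 38191).
x_0 = 688^19095 mod 38191 = 1.
x_0 = 1, so 688 is not a witness.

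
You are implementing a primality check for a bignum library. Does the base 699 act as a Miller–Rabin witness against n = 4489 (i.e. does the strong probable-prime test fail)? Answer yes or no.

n − 1 = 4488 = 2^3 · 561, so s = 3 and d = 561.
x_0 = 699^561 mod 4489 = 1.
x_0 = 1, so 699 is not a witness.

no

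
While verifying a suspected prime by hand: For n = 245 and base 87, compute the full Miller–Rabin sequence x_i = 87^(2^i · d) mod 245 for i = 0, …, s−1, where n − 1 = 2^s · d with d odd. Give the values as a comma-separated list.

17, 44

n − 1 = 244 = 2^2 · 61, so s = 2 and d = 61.
x_0 = 87^61 mod 245 = 17.
x_1 = 17^2 mod 245 = 44.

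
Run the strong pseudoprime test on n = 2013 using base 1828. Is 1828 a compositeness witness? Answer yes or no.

n − 1 = 2012 = 2^2 · 503, so s = 2 and d = 503.
Repeated squaring mod 2013: 1828^1 ≡ 1828, 1828^2 ≡ 4, 1828^4 ≡ 16, 1828^8 ≡ 256, 1828^16 ≡ 1120, 1828^32 ≡ 301, 1828^64 ≡ 16, 1828^128 ≡ 256, 1828^256 ≡ 1120.
503 = 256 + 128 + 64 + 32 + 16 + 4 + 2 + 1, so 1828^503 ≡ 1120·256·16·301·1120·16·4·1828 ≡ 844 (mod 2013).
x_0 = 1828^503 mod 2013 = 844.
x_0 is neither 1 nor 2012, so continue squaring.
x_1 = 844^2 mod 2013 = 1747.
Reached i = s−1 = 1 without hitting −1: 1828 is a Miller–Rabin witness and 2013 is composite.

yes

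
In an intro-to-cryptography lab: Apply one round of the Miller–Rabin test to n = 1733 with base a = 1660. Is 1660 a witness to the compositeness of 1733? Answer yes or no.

n − 1 = 1732 = 2^2 · 433, so s = 2 and d = 433.
Repeated squaring mod 1733: 1660^1 ≡ 1660, 1660^2 ≡ 130, 1660^4 ≡ 1303, 1660^8 ≡ 1202, 1660^16 ≡ 1215, 1660^32 ≡ 1442, 1660^64 ≡ 1497, 1660^128 ≡ 240, 1660^256 ≡ 411.
433 = 256 + 128 + 32 + 16 + 1, so 1660^433 ≡ 411·240·1442·1215·1660 ≡ 1732 (mod 1733).
x_0 = 1660^433 mod 1733 = 1732.
x_0 = 1732 ≡ −1, so 1660 is not a witness.

no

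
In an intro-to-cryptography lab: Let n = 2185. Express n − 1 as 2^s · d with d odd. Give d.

Halving: 2184 → 1092 → 546 → 273; 273 is odd.
So 2184 = 2^3 · 273.

273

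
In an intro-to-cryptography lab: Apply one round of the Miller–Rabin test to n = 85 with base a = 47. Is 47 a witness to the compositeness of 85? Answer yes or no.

no

n − 1 = 84 = 2^2 · 21, so s = 2 and d = 21.
x_0 = 47^21 mod 85 = 47.
x_0 is neither 1 nor 84, so continue squaring.
x_1 = 47^2 mod 85 = 84.
x_1 ≡ −1, so 47 is not a witness.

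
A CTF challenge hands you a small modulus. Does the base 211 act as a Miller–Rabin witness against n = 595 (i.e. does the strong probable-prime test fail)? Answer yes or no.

yes

n − 1 = 594 = 2^1 · 297, so s = 1 and d = 297.
Repeated squaring mod 595: 211^1 ≡ 211, 211^2 ≡ 491, 211^4 ≡ 106, 211^8 ≡ 526, 211^16 ≡ 1, 211^32 ≡ 1, 211^64 ≡ 1, 211^128 ≡ 1, 211^256 ≡ 1.
297 = 256 + 32 + 8 + 1, so 211^297 ≡ 1·1·526·211 ≡ 316 (mod 595).
x_0 = 211^297 mod 595 = 316.
x_0 ∉ {1, 594} and s = 1, so 211 is a Miller–Rabin witness and 595 is composite.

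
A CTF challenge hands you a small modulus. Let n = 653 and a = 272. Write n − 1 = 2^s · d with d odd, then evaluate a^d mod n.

149

n − 1 = 652 = 2^2 · 163, so s = 2 and d = 163.
272^163 mod 653 = 149.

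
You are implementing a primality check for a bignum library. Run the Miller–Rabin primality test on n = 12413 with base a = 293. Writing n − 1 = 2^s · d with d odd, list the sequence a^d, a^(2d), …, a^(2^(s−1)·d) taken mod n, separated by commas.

1, 1

n − 1 = 12412 = 2^2 · 3103, so s = 2 and d = 3103.
x_0 = 293^3103 mod 12413 = 1.
x_1 = 1^2 mod 12413 = 1.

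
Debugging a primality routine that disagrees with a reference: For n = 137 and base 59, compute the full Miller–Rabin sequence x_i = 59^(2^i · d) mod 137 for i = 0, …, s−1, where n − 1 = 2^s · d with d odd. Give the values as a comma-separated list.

1, 1, 1

n − 1 = 136 = 2^3 · 17, so s = 3 and d = 17.
x_0 = 59^17 mod 137 = 1.
x_1 = 1^2 mod 137 = 1.
x_2 = 1^2 mod 137 = 1.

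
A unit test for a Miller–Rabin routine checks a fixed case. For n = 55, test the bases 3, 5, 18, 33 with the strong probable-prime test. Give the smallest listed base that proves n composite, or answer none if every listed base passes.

n − 1 = 54 = 2^1 · 27, so s = 1 and d = 27.
Base 3: x_0 = 3^27 mod 55 = 42. x_0 ∉ {1, 54} and s = 1, so 3 is a Miller–Rabin witness and 55 is composite.
Base 5: x_0 = 5^27 mod 55 = 25. x_0 ∉ {1, 54} and s = 1, so 5 is a Miller–Rabin witness and 55 is composite.
Base 18: x_0 = 18^27 mod 55 = 17. x_0 ∉ {1, 54} and s = 1, so 18 is a Miller–Rabin witness and 55 is composite.
Base 33: x_0 = 33^27 mod 55 = 22. x_0 ∉ {1, 54} and s = 1, so 33 is a Miller–Rabin witness and 55 is composite.
The smallest witness among the given bases is 3.

3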